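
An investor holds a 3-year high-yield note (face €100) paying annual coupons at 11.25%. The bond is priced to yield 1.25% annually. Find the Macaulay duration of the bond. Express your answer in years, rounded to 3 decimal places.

Periodic yield y = 0.0125. Discount each cash flow and weight by its year:
  t   CF        PV=CF/(1+0.0125)^t    t·PV
  1        11.25        11.1111        11.1111
  2        11.25        10.9739        21.9479
  3       111.25       107.1803       321.5409
  Σ                    129.2653       354.5999
Price P = Σ PV = 129.2653.
Macaulay duration = Σ(t·PV) / P = 354.5999 / 129.2653 = 2.74319 years.

2.743 years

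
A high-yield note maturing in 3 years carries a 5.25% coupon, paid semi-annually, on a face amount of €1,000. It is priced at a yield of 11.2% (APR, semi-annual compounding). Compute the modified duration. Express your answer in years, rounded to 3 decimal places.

Periodic yield y = 0.056. First find Macaulay duration:
  t   CF        PV=CF/(1+0.056)^t    t·PV
  1        26.25        24.8580        24.8580
  2        26.25        23.5397        47.0795
  3        26.25        22.2914        66.8742
  4        26.25        21.1093        84.4372
  5        26.25        19.9899        99.9493
  6     1,026.25       740.0647     4,440.3879
  Σ                    851.8529     4,763.5860
P = 851.8529; Macaulay duration = 4,763.5860 / 851.8529 = 5.59203 half-year periods = 2.79601 years.
Modified duration = D_Mac / (1 + y) = 2.79601 / 1.056 = 2.64774 years.

2.648 years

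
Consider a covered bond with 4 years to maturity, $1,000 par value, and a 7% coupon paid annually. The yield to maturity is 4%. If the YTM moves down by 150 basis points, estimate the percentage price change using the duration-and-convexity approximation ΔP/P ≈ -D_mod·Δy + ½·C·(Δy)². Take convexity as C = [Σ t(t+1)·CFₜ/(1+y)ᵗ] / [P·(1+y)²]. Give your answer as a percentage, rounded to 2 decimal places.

With y = 0.04:
  t   CF        PV=CF/(1+0.04)^t    t·PV        t(t+1)·PV
  1        70.00        67.3077        67.3077         134.6154
  2        70.00        64.7189       129.4379         388.3136
  3        70.00        62.2297       186.6892         746.7569
  4     1,070.00       914.6405     3,658.5619      18,292.8097
  Σ                  1,108.8969     4,041.9967      19,562.4956
P = 1,108.8969; D_Mac = 3.64506 yrs; D_mod = 3.50487 yrs; C = 16.31047.
Duration effect: -3.50487 × (-0.015) = +0.052573
Convexity effect: 0.5 × 16.31047 × (-0.015)² = +0.0018349
ΔP/P ≈ +0.052573 + 0.0018349 = +0.054408 = +5.4408%.

+5.44%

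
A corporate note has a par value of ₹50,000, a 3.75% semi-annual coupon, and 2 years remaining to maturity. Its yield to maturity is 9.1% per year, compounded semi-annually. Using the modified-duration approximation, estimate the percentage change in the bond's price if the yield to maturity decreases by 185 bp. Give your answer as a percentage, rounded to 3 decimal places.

+3.437%

Periodic yield y = 0.0455. Modified duration first:
  t   CF        PV=CF/(1+0.0455)^t    t·PV
  1       937.50       896.7001       896.7001
  2       937.50       857.6759     1,715.3518
  3       937.50       820.3500     2,461.0499
  4    50,937.50    42,632.5664   170,530.2657
  Σ                 45,207.2924   175,603.3676
P = 45,207.2924; D_Mac = 3.88440 half-year periods = 1.94220 yrs; D_mod = 1.94220/(1+0.0455) = 1.85768 yrs.
ΔP/P ≈ -D_mod · Δy = -1.85768 × (-0.0185) = +0.034367 = +3.4367%.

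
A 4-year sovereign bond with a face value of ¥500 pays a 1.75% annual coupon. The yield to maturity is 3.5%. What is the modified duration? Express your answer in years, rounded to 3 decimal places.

Periodic yield y = 0.035. First find Macaulay duration:
  t   CF        PV=CF/(1+0.035)^t    t·PV
  1         8.75         8.4541         8.4541
  2         8.75         8.1682        16.3364
  3         8.75         7.8920        23.6760
  4       508.75       443.3462     1,773.3849
  Σ                    467.8606     1,821.8515
P = 467.8606; Macaulay duration = 1,821.8515 / 467.8606 = 3.89401 years.
Modified duration = D_Mac / (1 + y) = 3.89401 / 1.035 = 3.76232 years.

3.762 years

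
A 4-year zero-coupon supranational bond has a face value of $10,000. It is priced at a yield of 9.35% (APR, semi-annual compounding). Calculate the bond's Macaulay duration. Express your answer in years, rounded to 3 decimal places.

4.000 years

A zero-coupon bond has a single cash flow at maturity, so its Macaulay duration equals its maturity: 4 years.
(Equivalently: 8 semi-annual periods ÷ 2 = 4 years.)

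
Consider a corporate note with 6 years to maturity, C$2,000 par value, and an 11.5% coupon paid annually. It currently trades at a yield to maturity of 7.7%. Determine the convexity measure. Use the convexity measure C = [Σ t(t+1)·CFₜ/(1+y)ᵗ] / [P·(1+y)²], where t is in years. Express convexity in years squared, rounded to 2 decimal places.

With y = 0.077:
  t   CF        PV=CF/(1+0.077)^t    t·PV        t(t+1)·PV
  1       230.00       213.5562       213.5562         427.1123
  2       230.00       198.2880       396.5760       1,189.7280
  3       230.00       184.1114       552.3343       2,209.3370
  4       230.00       170.9484       683.7936       3,418.9679
  5       230.00       158.7265       793.6323       4,761.7937
  6     2,230.00     1,428.9290     8,573.5739      60,015.0170
  Σ                  2,354.5594    11,213.4661      72,021.9559
P = 2,354.5594.
Convexity = Σ t(t+1)·PV / [P·(1+y)²] = 72,021.9559 / (2,354.5594 × 1.159929) = 26.37083.

26.37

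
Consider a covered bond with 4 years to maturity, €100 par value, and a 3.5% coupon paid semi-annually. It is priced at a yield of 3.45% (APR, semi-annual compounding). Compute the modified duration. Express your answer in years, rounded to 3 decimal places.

3.704 years

Periodic yield y = 0.01725. First find Macaulay duration:
  t   CF        PV=CF/(1+0.01725)^t    t·PV
  1         1.75         1.7203         1.7203
  2         1.75         1.6912         3.3823
  3         1.75         1.6625         4.9874
  4         1.75         1.6343         6.5371
  5         1.75         1.6066         8.0328
  6         1.75         1.5793         9.4760
  7         1.75         1.5525        10.8678
  8       101.75        88.7387       709.9092
  Σ                    100.1853       754.9130
P = 100.1853; Macaulay duration = 754.9130 / 100.1853 = 7.53517 half-year periods = 3.76758 years.
Modified duration = D_Mac / (1 + y) = 3.76758 / 1.01725 = 3.70369 years.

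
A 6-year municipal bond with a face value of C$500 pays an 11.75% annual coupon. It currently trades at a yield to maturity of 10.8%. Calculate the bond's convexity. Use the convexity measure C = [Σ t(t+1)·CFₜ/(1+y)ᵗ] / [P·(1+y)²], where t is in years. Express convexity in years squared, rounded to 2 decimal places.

With y = 0.108:
  t   CF        PV=CF/(1+0.108)^t    t·PV        t(t+1)·PV
  1        58.75        53.0235        53.0235         106.0469
  2        58.75        47.8551        95.7102         287.1307
  3        58.75        43.1905       129.5716         518.2864
  4        58.75        38.9806       155.9225         779.6126
  5        58.75        35.1811       175.9054       1,055.4322
  6       558.75       301.9806     1,811.8833      12,683.1832
  Σ                    520.2114     2,422.0165      15,429.6919
P = 520.2114.
Convexity = Σ t(t+1)·PV / [P·(1+y)²] = 15,429.6919 / (520.2114 × 1.227664) = 24.16005.

24.16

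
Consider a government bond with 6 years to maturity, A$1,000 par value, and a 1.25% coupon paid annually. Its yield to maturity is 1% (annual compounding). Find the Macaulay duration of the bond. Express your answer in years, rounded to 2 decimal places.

5.82 years

Periodic yield y = 0.01. Discount each cash flow and weight by its year:
  t   CF        PV=CF/(1+0.01)^t    t·PV
  1        12.50        12.3762        12.3762
  2        12.50        12.2537        24.5074
  3        12.50        12.1324        36.3971
  4        12.50        12.0123        48.0490
  5        12.50        11.8933        59.4666
  6     1,012.50       953.8208     5,722.9248
  Σ                  1,014.4887     5,903.7212
Price P = Σ PV = 1,014.4887.
Macaulay duration = Σ(t·PV) / P = 5,903.7212 / 1,014.4887 = 5.81941 years.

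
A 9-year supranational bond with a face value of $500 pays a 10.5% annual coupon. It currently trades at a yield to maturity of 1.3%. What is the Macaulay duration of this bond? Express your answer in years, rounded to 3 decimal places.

6.961 years

Periodic yield y = 0.013. Discount each cash flow and weight by its year:
  t   CF        PV=CF/(1+0.013)^t    t·PV
  1        52.50        51.8263        51.8263
  2        52.50        51.1612       102.3223
  3        52.50        50.5046       151.5138
  4        52.50        49.8565       199.4259
  5        52.50        49.2167       246.0833
  6        52.50        48.5850       291.5103
  7        52.50        47.9615       335.7308
  8        52.50        47.3460       378.7684
  9       552.50       491.8665     4,426.7988
  Σ                    888.3243     6,183.9798
Price P = Σ PV = 888.3243.
Macaulay duration = Σ(t·PV) / P = 6,183.9798 / 888.3243 = 6.96140 years.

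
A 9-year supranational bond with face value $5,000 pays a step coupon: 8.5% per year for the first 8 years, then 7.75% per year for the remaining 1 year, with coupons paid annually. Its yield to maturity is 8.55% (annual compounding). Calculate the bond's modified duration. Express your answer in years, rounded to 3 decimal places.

6.105 years

Periodic yield y = 0.0855. First find Macaulay duration:
  t   CF        PV=CF/(1+0.0855)^t    t·PV
  1       425.00       391.5246       391.5246
  2       425.00       360.6860       721.3720
  3       425.00       332.2764       996.8291
  4       425.00       306.1044     1,224.4177
  5       425.00       281.9940     1,409.9698
  6       425.00       259.7825     1,558.6953
  7       425.00       239.3206     1,675.2444
  8       425.00       220.4704     1,763.7633
  9     5,387.50     2,574.6538    23,171.8838
  Σ                  4,966.8127    32,913.7000
P = 4,966.8127; Macaulay duration = 32,913.7000 / 4,966.8127 = 6.62672 years.
Modified duration = D_Mac / (1 + y) = 6.62672 / 1.0855 = 6.10477 years.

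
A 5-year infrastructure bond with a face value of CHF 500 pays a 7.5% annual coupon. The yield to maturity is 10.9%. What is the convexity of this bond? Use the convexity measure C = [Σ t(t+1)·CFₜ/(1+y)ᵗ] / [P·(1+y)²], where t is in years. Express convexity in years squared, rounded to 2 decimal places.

19.89

With y = 0.109:
  t   CF        PV=CF/(1+0.109)^t    t·PV        t(t+1)·PV
  1        37.50        33.8142        33.8142          67.6285
  2        37.50        30.4908        60.9815         182.9445
  3        37.50        27.4939        82.4818         329.9270
  4        37.50        24.7916        99.1665         495.8326
  5       537.50       320.4208     1,602.1041       9,612.6248
  Σ                    437.0114     1,878.5482      10,688.9575
P = 437.0114.
Convexity = Σ t(t+1)·PV / [P·(1+y)²] = 10,688.9575 / (437.0114 × 1.229881) = 19.88747.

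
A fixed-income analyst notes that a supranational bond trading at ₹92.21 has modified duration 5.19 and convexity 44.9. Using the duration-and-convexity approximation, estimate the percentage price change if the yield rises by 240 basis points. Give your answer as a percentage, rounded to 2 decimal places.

Duration effect: -D_mod·Δy = -5.19 × (+0.024) = -0.124560
Convexity effect: ½·C·(Δy)² = 0.5 × 44.9 × (0.024)² = +0.0129312
ΔP/P ≈ -0.124560 + 0.0129312 = -0.1116288
= -11.16288%.

-11.16%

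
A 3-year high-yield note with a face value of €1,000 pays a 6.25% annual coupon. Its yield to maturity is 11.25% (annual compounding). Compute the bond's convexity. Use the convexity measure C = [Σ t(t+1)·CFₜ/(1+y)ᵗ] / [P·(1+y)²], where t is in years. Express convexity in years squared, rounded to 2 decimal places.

8.90

With y = 0.1125:
  t   CF        PV=CF/(1+0.1125)^t    t·PV        t(t+1)·PV
  1        62.50        56.1798        56.1798         112.3596
  2        62.50        50.4987       100.9973         302.9920
  3     1,062.50       771.6651     2,314.9954       9,259.9816
  Σ                    878.3436     2,472.1725       9,675.3332
P = 878.3436.
Convexity = Σ t(t+1)·PV / [P·(1+y)²] = 9,675.3332 / (878.3436 × 1.237656) = 8.90023.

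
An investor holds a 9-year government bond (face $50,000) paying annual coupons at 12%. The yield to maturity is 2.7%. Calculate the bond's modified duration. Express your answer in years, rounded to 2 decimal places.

Periodic yield y = 0.027. First find Macaulay duration:
  t   CF        PV=CF/(1+0.027)^t    t·PV
  1     6,000.00     5,842.2590     5,842.2590
  2     6,000.00     5,688.6651    11,377.3301
  3     6,000.00     5,539.1091    16,617.3273
  4     6,000.00     5,393.4850    21,573.9400
  5     6,000.00     5,251.6894    26,258.4470
  6     6,000.00     5,113.6216    30,681.7297
  7     6,000.00     4,979.1837    34,854.2856
  8     6,000.00     4,848.2801    38,786.2407
  9    56,000.00    44,060.9680   396,548.7124
  Σ                 86,717.2610   582,540.2718
P = 86,717.2610; Macaulay duration = 582,540.2718 / 86,717.2610 = 6.71770 years.
Modified duration = D_Mac / (1 + y) = 6.71770 / 1.027 = 6.54109 years.

6.54 years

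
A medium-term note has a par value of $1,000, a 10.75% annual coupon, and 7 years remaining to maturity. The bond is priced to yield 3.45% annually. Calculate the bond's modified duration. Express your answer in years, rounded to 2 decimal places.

Periodic yield y = 0.0345. First find Macaulay duration:
  t   CF        PV=CF/(1+0.0345)^t    t·PV
  1       107.50       103.9149       103.9149
  2       107.50       100.4494       200.8989
  3       107.50        97.0995       291.2985
  4       107.50        93.8613       375.4451
  5       107.50        90.7311       453.6553
  6       107.50        87.7052       526.2314
  7     1,107.50       873.4344     6,114.0405
  Σ                  1,447.1958     8,065.4846
P = 1,447.1958; Macaulay duration = 8,065.4846 / 1,447.1958 = 5.57318 years.
Modified duration = D_Mac / (1 + y) = 5.57318 / 1.0345 = 5.38732 years.

5.39 years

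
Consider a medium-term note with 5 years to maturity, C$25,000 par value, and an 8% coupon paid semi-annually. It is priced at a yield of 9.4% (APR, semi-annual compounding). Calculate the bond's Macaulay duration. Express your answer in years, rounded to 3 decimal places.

4.191 years

Periodic yield y = 0.047. Discount each cash flow and weight by its period:
  t   CF        PV=CF/(1+0.047)^t    t·PV
  1     1,000.00       955.1098       955.1098
  2     1,000.00       912.2348     1,824.4696
  3     1,000.00       871.2844     2,613.8533
  4     1,000.00       832.1723     3,328.6893
  5     1,000.00       794.8160     3,974.0799
  6     1,000.00       759.1366     4,554.8194
  7     1,000.00       725.0588     5,075.4116
  8     1,000.00       692.5108     5,540.0863
  9     1,000.00       661.4239     5,952.8148
  10   26,000.00    16,425.0436   164,250.4360
  Σ                 23,628.7910   198,069.7702
Price P = Σ PV = 23,628.7910.
Macaulay duration = Σ(t·PV) / P = 198,069.7702 / 23,628.7910 = 8.38256 half-year periods.
In years: 8.38256 / 2 = 4.19128 years.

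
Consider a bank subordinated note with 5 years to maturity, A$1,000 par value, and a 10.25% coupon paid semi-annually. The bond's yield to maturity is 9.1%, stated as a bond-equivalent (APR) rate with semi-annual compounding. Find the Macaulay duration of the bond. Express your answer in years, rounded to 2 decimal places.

Periodic yield y = 0.0455. Discount each cash flow and weight by its period:
  t   CF        PV=CF/(1+0.0455)^t    t·PV
  1        51.25        49.0196        49.0196
  2        51.25        46.8863        93.7726
  3        51.25        44.8458       134.5374
  4        51.25        42.8941       171.5765
  5        51.25        41.0274       205.1369
  6        51.25        39.2419       235.4512
  7        51.25        37.5341       262.7385
  8        51.25        35.9006       287.2047
  9        51.25        34.3382       309.0438
  10    1,051.25       673.6986     6,736.9859
  Σ                  1,045.3865     8,485.4669
Price P = Σ PV = 1,045.3865.
Macaulay duration = Σ(t·PV) / P = 8,485.4669 / 1,045.3865 = 8.11706 half-year periods.
In years: 8.11706 / 2 = 4.05853 years.

4.06 years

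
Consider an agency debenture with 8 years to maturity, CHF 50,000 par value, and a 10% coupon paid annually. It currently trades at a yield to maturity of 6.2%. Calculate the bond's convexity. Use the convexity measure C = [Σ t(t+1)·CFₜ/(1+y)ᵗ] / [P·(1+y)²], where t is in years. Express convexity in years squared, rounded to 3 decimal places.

43.872

With y = 0.062:
  t   CF        PV=CF/(1+0.062)^t    t·PV        t(t+1)·PV
  1     5,000.00     4,708.0979     4,708.0979       9,416.1959
  2     5,000.00     4,433.2372     8,866.4744      26,599.4233
  3     5,000.00     4,174.4230    12,523.2690      50,093.0759
  4     5,000.00     3,930.7185    15,722.8738      78,614.3690
  5     5,000.00     3,701.2415    18,506.2074     111,037.2444
  6     5,000.00     3,485.1615    20,910.9688     146,376.7817
  7     5,000.00     3,281.6963    22,971.8741     183,774.9927
  8    55,000.00    33,991.2046   271,929.6367   2,447,366.7306
  Σ                 61,705.7804   376,139.4022   3,053,278.8135
P = 61,705.7804.
Convexity = Σ t(t+1)·PV / [P·(1+y)²] = 3,053,278.8135 / (61,705.7804 × 1.127844) = 43.87242.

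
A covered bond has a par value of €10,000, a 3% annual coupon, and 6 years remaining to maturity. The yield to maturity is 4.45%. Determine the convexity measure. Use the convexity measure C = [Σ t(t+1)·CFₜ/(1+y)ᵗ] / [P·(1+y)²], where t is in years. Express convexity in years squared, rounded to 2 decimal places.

With y = 0.0445:
  t   CF        PV=CF/(1+0.0445)^t    t·PV        t(t+1)·PV
  1       300.00       287.2188       287.2188         574.4375
  2       300.00       274.9821       549.9641       1,649.8924
  3       300.00       263.2667       789.8001       3,159.2003
  4       300.00       252.0505     1,008.2018       5,041.0090
  5       300.00       241.3121     1,206.5603       7,239.3619
  6    10,300.00     7,932.0704    47,592.4223     333,146.9558
  Σ                  9,250.9004    51,434.1674     350,810.8570
P = 9,250.9004.
Convexity = Σ t(t+1)·PV / [P·(1+y)²] = 350,810.8570 / (9,250.9004 × 1.090980) = 34.75939.

34.76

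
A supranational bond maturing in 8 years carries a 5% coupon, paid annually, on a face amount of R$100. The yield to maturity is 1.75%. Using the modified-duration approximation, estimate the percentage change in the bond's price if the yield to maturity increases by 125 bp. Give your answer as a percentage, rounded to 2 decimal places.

Periodic yield y = 0.0175. Modified duration first:
  t   CF        PV=CF/(1+0.0175)^t    t·PV
  1         5.00         4.9140         4.9140
  2         5.00         4.8295         9.6590
  3         5.00         4.7464        14.2393
  4         5.00         4.6648        18.6592
  5         5.00         4.5846        22.9228
  6         5.00         4.5057        27.0343
  7         5.00         4.4282        30.9975
  8       105.00        91.3932       731.1457
  Σ                    124.0664       859.5718
P = 124.0664; D_Mac = 6.92832 yrs; D_mod = 6.92832/(1+0.0175) = 6.80916 yrs.
ΔP/P ≈ -D_mod · Δy = -6.80916 × (+0.0125) = -0.085114 = -8.5114%.

-8.51%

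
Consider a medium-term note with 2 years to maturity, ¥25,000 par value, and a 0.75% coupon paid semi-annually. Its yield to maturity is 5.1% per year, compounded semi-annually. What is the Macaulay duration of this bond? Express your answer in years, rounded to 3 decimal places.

Periodic yield y = 0.0255. Discount each cash flow and weight by its period:
  t   CF        PV=CF/(1+0.0255)^t    t·PV
  1        93.75        91.4188        91.4188
  2        93.75        89.1456       178.2912
  3        93.75        86.9289       260.7868
  4    25,093.75    22,689.3946    90,757.5784
  Σ                 22,956.8879    91,288.0752
Price P = Σ PV = 22,956.8879.
Macaulay duration = Σ(t·PV) / P = 91,288.0752 / 22,956.8879 = 3.97650 half-year periods.
In years: 3.97650 / 2 = 1.98825 years.

1.988 years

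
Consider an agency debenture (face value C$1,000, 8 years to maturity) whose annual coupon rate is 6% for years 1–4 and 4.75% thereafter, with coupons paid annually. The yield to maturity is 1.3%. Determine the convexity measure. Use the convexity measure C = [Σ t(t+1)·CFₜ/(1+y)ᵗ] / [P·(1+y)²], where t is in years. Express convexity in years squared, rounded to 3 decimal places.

56.529

With y = 0.013:
  t   CF        PV=CF/(1+0.013)^t    t·PV        t(t+1)·PV
  1        60.00        59.2300        59.2300         118.4600
  2        60.00        58.4699       116.9398         350.8194
  3        60.00        57.7195       173.1586         692.6346
  4        60.00        56.9788       227.9153       1,139.5764
  5        47.50        44.5294       222.6468       1,335.8806
  6        47.50        43.9579       263.7474       1,846.2318
  7        47.50        43.3938       303.7565       2,430.0517
  8     1,047.50       944.6664     7,557.3312      68,015.9808
  Σ                  1,308.9457     8,924.7256      75,929.6354
P = 1,308.9457.
Convexity = Σ t(t+1)·PV / [P·(1+y)²] = 75,929.6354 / (1,308.9457 × 1.026169) = 56.52893.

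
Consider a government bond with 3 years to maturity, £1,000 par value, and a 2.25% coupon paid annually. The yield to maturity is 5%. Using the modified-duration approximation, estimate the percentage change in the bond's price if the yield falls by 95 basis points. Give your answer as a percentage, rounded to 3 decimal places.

Periodic yield y = 0.05. Modified duration first:
  t   CF        PV=CF/(1+0.05)^t    t·PV
  1        22.50        21.4286        21.4286
  2        22.50        20.4082        40.8163
  3     1,022.50       883.2739     2,649.8218
  Σ                    925.1107     2,712.0667
P = 925.1107; D_Mac = 2.93161 yrs; D_mod = 2.93161/(1+0.05) = 2.79201 yrs.
ΔP/P ≈ -D_mod · Δy = -2.79201 × (-0.0095) = +0.026524 = +2.6524%.

+2.652%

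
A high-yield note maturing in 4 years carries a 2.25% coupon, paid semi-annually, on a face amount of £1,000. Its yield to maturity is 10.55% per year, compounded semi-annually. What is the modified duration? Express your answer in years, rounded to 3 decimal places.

Periodic yield y = 0.05275. First find Macaulay duration:
  t   CF        PV=CF/(1+0.05275)^t    t·PV
  1        11.25        10.6863        10.6863
  2        11.25        10.1508        20.3017
  3        11.25         9.6422        28.9266
  4        11.25         9.1591        36.6363
  5        11.25         8.7001        43.5007
  6        11.25         8.2642        49.5852
  7        11.25         7.8501        54.9508
  8     1,011.25       670.2804     5,362.2434
  Σ                    734.7333     5,606.8310
P = 734.7333; Macaulay duration = 5,606.8310 / 734.7333 = 7.63111 half-year periods = 3.81556 years.
Modified duration = D_Mac / (1 + y) = 3.81556 / 1.05275 = 3.62437 years.

3.624 years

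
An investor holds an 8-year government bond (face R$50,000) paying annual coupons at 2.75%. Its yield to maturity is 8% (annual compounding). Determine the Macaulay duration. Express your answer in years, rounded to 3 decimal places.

7.117 years

Periodic yield y = 0.08. Discount each cash flow and weight by its year:
  t   CF        PV=CF/(1+0.08)^t    t·PV
  1     1,375.00     1,273.1481     1,273.1481
  2     1,375.00     1,178.8409     2,357.6818
  3     1,375.00     1,091.5193     3,274.5580
  4     1,375.00     1,010.6660     4,042.6642
  5     1,375.00       935.8019     4,679.0095
  6     1,375.00       866.4832     5,198.8994
  7     1,375.00       802.2993     5,616.0951
  8    51,375.00    27,756.3139   222,050.5115
  Σ                 34,915.0728   248,492.5676
Price P = Σ PV = 34,915.0728.
Macaulay duration = Σ(t·PV) / P = 248,492.5676 / 34,915.0728 = 7.11706 years.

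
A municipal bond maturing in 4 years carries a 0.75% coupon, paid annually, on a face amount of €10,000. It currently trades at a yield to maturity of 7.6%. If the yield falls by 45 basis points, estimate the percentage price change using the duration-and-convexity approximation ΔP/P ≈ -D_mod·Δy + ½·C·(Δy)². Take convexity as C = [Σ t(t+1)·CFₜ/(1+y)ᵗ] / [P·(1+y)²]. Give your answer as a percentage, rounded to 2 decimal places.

With y = 0.076:
  t   CF        PV=CF/(1+0.076)^t    t·PV        t(t+1)·PV
  1        75.00        69.7026        69.7026         139.4052
  2        75.00        64.7794       129.5587         388.6762
  3        75.00        60.2039       180.6116         722.4465
  4    10,075.00     7,516.1592    30,064.6367     150,323.1837
  Σ                  7,710.8450    30,444.5097     151,573.7116
P = 7,710.8450; D_Mac = 3.94827 yrs; D_mod = 3.66940 yrs; C = 16.97842.
Duration effect: -3.66940 × (-0.0045) = +0.016512
Convexity effect: 0.5 × 16.97842 × (-0.0045)² = +0.0001719
ΔP/P ≈ +0.016512 + 0.0001719 = +0.016684 = +1.6684%.

+1.67%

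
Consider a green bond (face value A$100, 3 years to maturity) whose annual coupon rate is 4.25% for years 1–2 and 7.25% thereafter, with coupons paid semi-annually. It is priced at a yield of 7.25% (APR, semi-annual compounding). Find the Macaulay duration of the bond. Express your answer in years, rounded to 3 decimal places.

Periodic yield y = 0.03625. Discount each cash flow and weight by its period:
  t   CF        PV=CF/(1+0.03625)^t    t·PV
  1        2.125         2.0507         2.0507
  2        2.125         1.9789         3.9579
  3        2.125         1.9097         5.7291
  4        2.125         1.8429         7.3716
  5        3.625         3.0338        15.1689
  6      103.625        83.6907       502.1443
  Σ                     94.5067       536.4224
Price P = Σ PV = 94.5067.
Macaulay duration = Σ(t·PV) / P = 536.4224 / 94.5067 = 5.67603 half-year periods.
In years: 5.67603 / 2 = 2.83801 years.

2.838 years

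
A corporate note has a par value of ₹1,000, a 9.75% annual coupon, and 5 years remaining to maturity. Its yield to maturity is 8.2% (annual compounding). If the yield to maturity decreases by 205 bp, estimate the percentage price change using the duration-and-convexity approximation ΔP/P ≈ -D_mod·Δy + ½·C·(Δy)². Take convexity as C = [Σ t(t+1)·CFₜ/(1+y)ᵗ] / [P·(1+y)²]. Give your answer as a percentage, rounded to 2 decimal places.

With y = 0.082:
  t   CF        PV=CF/(1+0.082)^t    t·PV        t(t+1)·PV
  1        97.50        90.1109        90.1109         180.2218
  2        97.50        83.2818       166.5636         499.6908
  3        97.50        76.9702       230.9107         923.6429
  4        97.50        71.1370       284.5480       1,422.7401
  5     1,097.50       740.0622     3,700.3110      22,201.8661
  Σ                  1,061.5622     4,472.4443      25,228.1617
P = 1,061.5622; D_Mac = 4.21308 yrs; D_mod = 3.89379 yrs; C = 20.29951.
Duration effect: -3.89379 × (-0.0205) = +0.079823
Convexity effect: 0.5 × 20.29951 × (-0.0205)² = +0.0042654
ΔP/P ≈ +0.079823 + 0.0042654 = +0.084088 = +8.4088%.

+8.41%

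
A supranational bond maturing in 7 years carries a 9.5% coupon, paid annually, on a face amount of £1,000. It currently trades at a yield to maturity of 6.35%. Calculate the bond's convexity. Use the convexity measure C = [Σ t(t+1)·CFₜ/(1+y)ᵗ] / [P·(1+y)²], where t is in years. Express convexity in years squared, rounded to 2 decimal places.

36.02

With y = 0.0635:
  t   CF        PV=CF/(1+0.0635)^t    t·PV        t(t+1)·PV
  1        95.00        89.3277        89.3277         178.6554
  2        95.00        83.9941       167.9881         503.9644
  3        95.00        78.9789       236.9367         947.7469
  4        95.00        74.2632       297.0528       1,485.2639
  5        95.00        69.8291       349.1453       2,094.8715
  6        95.00        65.6597       393.9580       2,757.7058
  7     1,095.00       711.6258     4,981.3803      39,851.0425
  Σ                  1,173.6783     6,515.7889      47,819.2503
P = 1,173.6783.
Convexity = Σ t(t+1)·PV / [P·(1+y)²] = 47,819.2503 / (1,173.6783 × 1.131032) = 36.02290.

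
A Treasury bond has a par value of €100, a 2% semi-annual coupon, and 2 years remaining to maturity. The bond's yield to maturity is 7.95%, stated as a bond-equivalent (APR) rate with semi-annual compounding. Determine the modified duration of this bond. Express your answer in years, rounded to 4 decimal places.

Periodic yield y = 0.03975. First find Macaulay duration:
  t   CF        PV=CF/(1+0.03975)^t    t·PV
  1         1.00         0.9618         0.9618
  2         1.00         0.9250         1.8500
  3         1.00         0.8896         2.6689
  4       101.00        86.4183       345.6732
  Σ                     89.1947       351.1538
P = 89.1947; Macaulay duration = 351.1538 / 89.1947 = 3.93694 half-year periods = 1.96847 years.
Modified duration = D_Mac / (1 + y) = 1.96847 / 1.03975 = 1.89321 years.

1.8932 years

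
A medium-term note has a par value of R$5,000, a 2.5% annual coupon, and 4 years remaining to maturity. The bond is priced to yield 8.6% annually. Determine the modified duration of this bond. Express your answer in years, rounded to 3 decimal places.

Periodic yield y = 0.086. First find Macaulay duration:
  t   CF        PV=CF/(1+0.086)^t    t·PV
  1       125.00       115.1013       115.1013
  2       125.00       105.9865       211.9729
  3       125.00        97.5934       292.7803
  4     5,125.00     3,684.4661    14,737.8645
  Σ                  4,003.1473    15,357.7190
P = 4,003.1473; Macaulay duration = 15,357.7190 / 4,003.1473 = 3.83641 years.
Modified duration = D_Mac / (1 + y) = 3.83641 / 1.086 = 3.53261 years.

3.533 years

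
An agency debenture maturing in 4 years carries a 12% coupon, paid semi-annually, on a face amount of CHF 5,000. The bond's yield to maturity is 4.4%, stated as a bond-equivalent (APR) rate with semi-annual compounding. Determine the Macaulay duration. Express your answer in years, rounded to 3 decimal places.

3.383 years

Periodic yield y = 0.022. Discount each cash flow and weight by its period:
  t   CF        PV=CF/(1+0.022)^t    t·PV
  1       300.00       293.5421       293.5421
  2       300.00       287.2232       574.4463
  3       300.00       281.0403       843.1208
  4       300.00       274.9905     1,099.9620
  5       300.00       269.0709     1,345.3546
  6       300.00       263.2788     1,579.6728
  7       300.00       257.6113     1,803.2794
  8     5,300.00     4,453.1641    35,625.3131
  Σ                  6,379.9212    43,164.6911
Price P = Σ PV = 6,379.9212.
Macaulay duration = Σ(t·PV) / P = 43,164.6911 / 6,379.9212 = 6.76571 half-year periods.
In years: 6.76571 / 2 = 3.38285 years.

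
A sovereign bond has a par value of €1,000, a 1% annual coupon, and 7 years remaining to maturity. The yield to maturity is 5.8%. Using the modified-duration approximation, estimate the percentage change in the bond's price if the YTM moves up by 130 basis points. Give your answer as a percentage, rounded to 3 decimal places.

Periodic yield y = 0.058. Modified duration first:
  t   CF        PV=CF/(1+0.058)^t    t·PV
  1        10.00         9.4518         9.4518
  2        10.00         8.9336        17.8673
  3        10.00         8.4439        25.3317
  4        10.00         7.9810        31.9240
  5        10.00         7.5435        37.7174
  6        10.00         7.1299        42.7797
  7     1,010.00       680.6466     4,764.5264
  Σ                    730.1304     4,929.5983
P = 730.1304; D_Mac = 6.75167 yrs; D_mod = 6.75167/(1+0.058) = 6.38154 yrs.
ΔP/P ≈ -D_mod · Δy = -6.38154 × (+0.013) = -0.082960 = -8.2960%.

-8.296%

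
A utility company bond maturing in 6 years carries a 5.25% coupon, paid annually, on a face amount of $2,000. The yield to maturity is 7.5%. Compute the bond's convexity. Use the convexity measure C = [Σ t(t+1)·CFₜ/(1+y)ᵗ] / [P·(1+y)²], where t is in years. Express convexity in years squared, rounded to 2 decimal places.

With y = 0.075:
  t   CF        PV=CF/(1+0.075)^t    t·PV        t(t+1)·PV
  1       105.00        97.6744        97.6744         195.3488
  2       105.00        90.8599       181.7198         545.1595
  3       105.00        84.5209       253.5626       1,014.2503
  4       105.00        78.6241       314.4962       1,572.4811
  5       105.00        73.1387       365.6933       2,194.1597
  6     2,105.00     1,363.9590     8,183.7540      57,286.2778
  Σ                  1,788.7769     9,396.9003      62,807.6774
P = 1,788.7769.
Convexity = Σ t(t+1)·PV / [P·(1+y)²] = 62,807.6774 / (1,788.7769 × 1.155625) = 30.38363.

30.38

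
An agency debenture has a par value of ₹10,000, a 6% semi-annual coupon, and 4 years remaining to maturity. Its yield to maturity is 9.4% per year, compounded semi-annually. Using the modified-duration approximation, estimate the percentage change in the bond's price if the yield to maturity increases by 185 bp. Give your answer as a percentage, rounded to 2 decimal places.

-6.34%

Periodic yield y = 0.047. Modified duration first:
  t   CF        PV=CF/(1+0.047)^t    t·PV
  1       300.00       286.5330       286.5330
  2       300.00       273.6704       547.3409
  3       300.00       261.3853       784.1560
  4       300.00       249.6517       998.6068
  5       300.00       238.4448     1,192.2240
  6       300.00       227.7410     1,366.4458
  7       300.00       217.5176     1,522.6235
  8    10,300.00     7,132.8612    57,062.8894
  Σ                  8,887.8050    63,760.8193
P = 8,887.8050; D_Mac = 7.17397 half-year periods = 3.58698 yrs; D_mod = 3.58698/(1+0.047) = 3.42596 yrs.
ΔP/P ≈ -D_mod · Δy = -3.42596 × (+0.0185) = -0.063380 = -6.3380%.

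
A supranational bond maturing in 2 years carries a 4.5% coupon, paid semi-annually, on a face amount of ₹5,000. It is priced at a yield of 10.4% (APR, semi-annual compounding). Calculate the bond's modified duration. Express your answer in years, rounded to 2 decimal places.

Periodic yield y = 0.052. First find Macaulay duration:
  t   CF        PV=CF/(1+0.052)^t    t·PV
  1       112.50       106.9392       106.9392
  2       112.50       101.6532       203.3064
  3       112.50        96.6285       289.8855
  4     5,112.50     4,174.1722    16,696.6888
  Σ                  4,479.3931    17,296.8199
P = 4,479.3931; Macaulay duration = 17,296.8199 / 4,479.3931 = 3.86142 half-year periods = 1.93071 years.
Modified duration = D_Mac / (1 + y) = 1.93071 / 1.052 = 1.83528 years.

1.84 years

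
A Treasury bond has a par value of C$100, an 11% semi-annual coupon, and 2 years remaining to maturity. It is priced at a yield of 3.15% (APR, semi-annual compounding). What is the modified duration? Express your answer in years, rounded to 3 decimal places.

1.831 years

Periodic yield y = 0.01575. First find Macaulay duration:
  t   CF        PV=CF/(1+0.01575)^t    t·PV
  1         5.50         5.4147         5.4147
  2         5.50         5.3308        10.6615
  3         5.50         5.2481        15.7443
  4       105.50        99.1072       396.4287
  Σ                    115.1008       428.2493
P = 115.1008; Macaulay duration = 428.2493 / 115.1008 = 3.72065 half-year periods = 1.86032 years.
Modified duration = D_Mac / (1 + y) = 1.86032 / 1.01575 = 1.83148 years.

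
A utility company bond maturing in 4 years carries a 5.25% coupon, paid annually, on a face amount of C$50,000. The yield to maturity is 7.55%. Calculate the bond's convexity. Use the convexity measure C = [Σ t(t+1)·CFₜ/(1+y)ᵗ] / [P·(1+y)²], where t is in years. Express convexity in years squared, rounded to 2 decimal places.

With y = 0.0755:
  t   CF        PV=CF/(1+0.0755)^t    t·PV        t(t+1)·PV
  1     2,625.00     2,440.7252     2,440.7252       4,881.4505
  2     2,625.00     2,269.3866     4,538.7731      13,616.3194
  3     2,625.00     2,110.0758     6,330.2275      25,320.9100
  4    52,625.00    39,332.4003   157,329.6010     786,648.0050
  Σ                 46,152.5879   170,639.3269     830,466.6849
P = 46,152.5879.
Convexity = Σ t(t+1)·PV / [P·(1+y)²] = 830,466.6849 / (46,152.5879 × 1.156700) = 15.55626.

15.56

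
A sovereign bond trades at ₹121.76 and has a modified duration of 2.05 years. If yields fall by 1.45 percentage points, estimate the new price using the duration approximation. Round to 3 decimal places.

Duration approximation: ΔP/P ≈ -D_mod · Δy = -2.05 × (-0.0145) = +0.029725.
New price ≈ 121.76 × (1 + 0.029725) = 125.379316.

₹125.379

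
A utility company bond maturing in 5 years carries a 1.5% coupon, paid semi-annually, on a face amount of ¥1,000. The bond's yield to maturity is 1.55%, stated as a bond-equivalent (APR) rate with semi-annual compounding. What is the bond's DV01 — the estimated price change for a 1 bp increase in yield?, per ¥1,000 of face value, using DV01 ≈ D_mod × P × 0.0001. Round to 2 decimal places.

Periodic yield y = 0.00775.
  t   CF        PV=CF/(1+0.00775)^t    t·PV
  1         7.50         7.4423         7.4423
  2         7.50         7.3851        14.7702
  3         7.50         7.3283        21.9849
  4         7.50         7.2719        29.0877
  5         7.50         7.2160        36.0801
  6         7.50         7.1605        42.9631
  7         7.50         7.1055        49.7382
  8         7.50         7.0508        56.4065
  9         7.50         6.9966        62.9692
  10    1,007.50       932.6463     9,326.4633
  Σ                    997.6033     9,647.9055
P = 997.6033; D_Mac = 9.67108 half-year periods = 4.83554 yrs; D_mod = 4.79835 yrs.
DV01 ≈ 4.79835 × 997.6033 × 0.0001 = 0.478685.

¥0.48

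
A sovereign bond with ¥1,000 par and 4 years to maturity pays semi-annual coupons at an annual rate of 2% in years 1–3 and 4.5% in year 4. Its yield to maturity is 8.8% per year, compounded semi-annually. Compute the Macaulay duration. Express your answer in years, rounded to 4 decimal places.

Periodic yield y = 0.044. Discount each cash flow and weight by its period:
  t   CF        PV=CF/(1+0.044)^t    t·PV
  1        10.00         9.5785         9.5785
  2        10.00         9.1749        18.3497
  3        10.00         8.7882        26.3645
  4        10.00         8.4178        33.6712
  5        10.00         8.0630        40.3151
  6        10.00         7.7232        46.3392
  7        22.50        16.6448       116.5137
  8     1,022.50       724.5349     5,796.2794
  Σ                    792.9253     6,087.4113
Price P = Σ PV = 792.9253.
Macaulay duration = Σ(t·PV) / P = 6,087.4113 / 792.9253 = 7.67716 half-year periods.
In years: 7.67716 / 2 = 3.83858 years.

3.8386 years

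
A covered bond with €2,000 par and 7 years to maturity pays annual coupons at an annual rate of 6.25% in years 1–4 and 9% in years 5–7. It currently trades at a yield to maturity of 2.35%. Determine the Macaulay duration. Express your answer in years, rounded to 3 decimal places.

6.010 years

Periodic yield y = 0.0235. Discount each cash flow and weight by its year:
  t   CF        PV=CF/(1+0.0235)^t    t·PV
  1       125.00       122.1299       122.1299
  2       125.00       119.3258       238.6516
  3       125.00       116.5860       349.7581
  4       125.00       113.9092       455.6366
  5       180.00       160.2630       801.3150
  6       180.00       156.5833       939.4998
  7     2,180.00     1,852.8556    12,969.9889
  Σ                  2,641.6528    15,876.9799
Price P = Σ PV = 2,641.6528.
Macaulay duration = Σ(t·PV) / P = 15,876.9799 / 2,641.6528 = 6.01024 years.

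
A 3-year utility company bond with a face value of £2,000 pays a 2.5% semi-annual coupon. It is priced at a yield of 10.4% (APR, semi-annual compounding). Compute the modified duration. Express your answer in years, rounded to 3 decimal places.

2.753 years

Periodic yield y = 0.052. First find Macaulay duration:
  t   CF        PV=CF/(1+0.052)^t    t·PV
  1        25.00        23.7643        23.7643
  2        25.00        22.5896        45.1792
  3        25.00        21.4730        64.4190
  4        25.00        20.4116        81.6464
  5        25.00        19.4027        97.0133
  6     2,025.00     1,493.9312     8,963.5870
  Σ                  1,601.5723     9,275.6092
P = 1,601.5723; Macaulay duration = 9,275.6092 / 1,601.5723 = 5.79156 half-year periods = 2.89578 years.
Modified duration = D_Mac / (1 + y) = 2.89578 / 1.052 = 2.75264 years.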